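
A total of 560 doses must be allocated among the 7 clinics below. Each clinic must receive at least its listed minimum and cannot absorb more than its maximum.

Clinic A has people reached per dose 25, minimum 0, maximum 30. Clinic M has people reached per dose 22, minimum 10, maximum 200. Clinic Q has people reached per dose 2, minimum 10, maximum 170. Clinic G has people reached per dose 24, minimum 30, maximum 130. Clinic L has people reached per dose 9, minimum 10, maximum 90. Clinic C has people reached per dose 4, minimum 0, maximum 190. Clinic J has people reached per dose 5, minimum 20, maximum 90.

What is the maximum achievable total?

Meeting every minimum uses 0+10+10+30+10+0+20 = 80 doses, leaving 480.
Rank by people reached per dose: Clinic A 25 > Clinic G 24 > Clinic M 22 > Clinic L 9 > Clinic J 5 > Clinic C 4 > Clinic Q 2.
Give Clinic A 30 more to hit its cap of 30 ; 450 left.
Give Clinic G 100 more to hit its cap of 130 ; 350 left.
Clinic M takes 190 more to reach its cap of 200 ; 160 left.
Give Clinic L 80 more to hit its cap of 90 ; 80 left.
Give Clinic J 70 more to hit its cap of 90 ; 10 left.
Only 10 left; Clinic C takes them to reach 10.
Total = 25×30 + 22×200 + 2×10 + 24×130 + 9×90 + 4×10 + 5×90 = 9590.

9590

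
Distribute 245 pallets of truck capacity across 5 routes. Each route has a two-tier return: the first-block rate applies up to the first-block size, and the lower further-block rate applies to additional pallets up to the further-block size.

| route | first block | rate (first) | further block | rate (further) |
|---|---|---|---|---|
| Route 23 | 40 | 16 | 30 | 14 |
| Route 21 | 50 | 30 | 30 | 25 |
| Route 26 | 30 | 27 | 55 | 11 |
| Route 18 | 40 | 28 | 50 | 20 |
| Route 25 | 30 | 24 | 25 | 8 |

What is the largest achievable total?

Treat each block as its own option and order by rate: Route 21/first 30 > Route 18/first 28 > Route 26/first 27 > Route 21/second 25 > Route 25/first 24 > Route 18/second 20 > Route 23/first 16 > Route 23/second 14 > Route 26/second 11 > Route 25/second 8.
Route 21/first (30): +50 → 195 left.
Route 18/first (28): +40 → 155 left.
Route 26/first (27): +30 → 125 left.
Fill Route 21 second block (30 at 25) → 95 left.
Fill Route 25 first block (30 at 24) → 65 left.
Route 18 second at 20: fill all 50 → 15 left.
15 remain; put them into Route 23 first at 16.
Total = 30×50 + 28×40 + 27×30 + 25×30 + 24×30 + 20×50 + 16×15 = 6140.

6140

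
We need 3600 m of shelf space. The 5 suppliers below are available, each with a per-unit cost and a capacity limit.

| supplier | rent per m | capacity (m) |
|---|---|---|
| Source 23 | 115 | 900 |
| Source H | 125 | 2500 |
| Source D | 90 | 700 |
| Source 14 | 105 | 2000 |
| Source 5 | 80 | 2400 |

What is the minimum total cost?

307500

Cheapest first:
Source 5 at 80: take all 2400 m ; 1200 still needed.
Source D (90): use full 700 ; 500 m to go.
Take 500 from Source 14 at 105 to finish.
Source 23, Source H: unused.
Cost = 2400×80 + 700×90 + 500×105 = 307500.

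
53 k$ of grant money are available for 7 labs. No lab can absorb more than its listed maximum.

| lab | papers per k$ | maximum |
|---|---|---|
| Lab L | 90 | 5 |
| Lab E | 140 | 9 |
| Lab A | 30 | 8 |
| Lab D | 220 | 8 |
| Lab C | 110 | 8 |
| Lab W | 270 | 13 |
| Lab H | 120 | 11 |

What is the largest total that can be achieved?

Highest papers per k$ first: Lab W 270 > Lab D 220 > Lab E 140 > Lab H 120 > Lab C 110 > Lab L 90 > Lab A 30.
Lab W takes 13 to reach its cap of 13 — 40 left.
Lab D takes 8 to reach its cap of 8 — 32 left.
Give Lab E 9 to hit its cap of 9 — 23 left.
Lab H: +11 to 11 (cap) — 12 left.
Lab C: +8 to 8 (cap) — 4 left.
Lab L has room for 5 but only 4 remain, so it gets 4.
Total = 90×4 + 140×9 + 220×8 + 110×8 + 270×13 + 120×11 = 9090.

9090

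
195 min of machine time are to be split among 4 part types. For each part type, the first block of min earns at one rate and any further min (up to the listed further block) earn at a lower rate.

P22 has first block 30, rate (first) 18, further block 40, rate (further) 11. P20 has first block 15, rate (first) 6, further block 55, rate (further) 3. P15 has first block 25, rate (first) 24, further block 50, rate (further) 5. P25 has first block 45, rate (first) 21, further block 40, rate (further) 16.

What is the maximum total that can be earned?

Treat each block as its own option and order by rate: P15/tier1 24 > P25/tier1 21 > P22/tier1 18 > P25/tier2 16 > P22/tier2 11 > P20/tier1 6 > P15/tier2 5 > P20/tier2 3.
P15 tier1 at 24: fill all 25 → 170 left.
P25/tier1 (21): +45 → 125 left.
P22 tier1 at 18: fill all 30 → 95 left.
P25 tier2 at 16: fill all 40 → 55 left.
P22 tier2 at 11: fill all 40 → 15 left.
Fill P20 tier1 block (15 at 6) → 0 left.
Total = 24×25 + 21×45 + 18×30 + 16×40 + 11×40 + 6×15 = 3255.

3255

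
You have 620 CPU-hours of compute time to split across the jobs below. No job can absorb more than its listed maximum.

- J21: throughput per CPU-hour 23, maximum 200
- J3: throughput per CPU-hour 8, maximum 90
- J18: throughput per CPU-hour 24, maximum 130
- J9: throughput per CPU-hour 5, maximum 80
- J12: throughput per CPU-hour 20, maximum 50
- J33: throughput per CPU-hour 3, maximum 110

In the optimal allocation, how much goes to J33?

70

Rank by throughput per CPU-hour: J18 24 > J21 23 > J12 20 > J3 8 > J9 5 > J33 3.
Give J18 130 to hit its cap of 130 — 490 left.
J21: +200 to 200 (cap) — 290 left.
J12: +50 to 50 (cap) — 240 left.
J3 takes 90 to reach its cap of 90 — 150 left.
Give J9 80 to hit its cap of 80 — 70 left.
J33 has room for 110 but only 70 remain, so it gets 70.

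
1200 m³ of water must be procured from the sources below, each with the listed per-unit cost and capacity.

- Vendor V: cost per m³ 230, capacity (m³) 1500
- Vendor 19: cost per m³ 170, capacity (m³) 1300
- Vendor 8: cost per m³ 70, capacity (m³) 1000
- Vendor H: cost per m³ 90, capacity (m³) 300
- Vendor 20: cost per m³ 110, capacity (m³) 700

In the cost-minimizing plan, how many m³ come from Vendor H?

Cheapest first:
Vendor 8 (70): use full 1000 ; 200 m³ to go.
Vendor H at 90: take 200 of its 300 ; requirement met.
Vendor 20, Vendor 19, Vendor V: unused.

200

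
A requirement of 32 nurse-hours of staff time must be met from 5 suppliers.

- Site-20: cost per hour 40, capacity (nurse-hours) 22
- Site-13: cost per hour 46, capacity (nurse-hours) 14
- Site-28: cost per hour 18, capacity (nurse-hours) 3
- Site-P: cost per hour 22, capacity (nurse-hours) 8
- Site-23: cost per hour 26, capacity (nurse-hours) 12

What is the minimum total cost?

902

Cheapest first:
Site-28 at 18: take all 3 nurse-hours → 29 still needed.
Site-P (22): use full 8 → 21 nurse-hours to go.
Take 12 from Site-23 at 26 → need 9 more.
Site-20 at 40: take 9 of its 22 → requirement met.
Site-13: unused.
Cost = 3×18 + 8×22 + 12×26 + 9×40 = 902.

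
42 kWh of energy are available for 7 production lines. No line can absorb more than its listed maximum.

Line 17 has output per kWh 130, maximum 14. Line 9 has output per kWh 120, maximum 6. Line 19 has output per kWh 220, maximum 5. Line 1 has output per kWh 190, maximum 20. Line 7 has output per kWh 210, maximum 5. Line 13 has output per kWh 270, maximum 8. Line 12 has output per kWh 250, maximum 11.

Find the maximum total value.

Highest output per kWh first: Line 13 270 > Line 12 250 > Line 19 220 > Line 7 210 > Line 1 190 > Line 17 130 > Line 9 120.
Line 13: +8 to 8 (cap) ; 34 left.
Line 12 takes 11 to reach its cap of 11 ; 23 left.
Line 19 takes 5 to reach its cap of 5 ; 18 left.
Line 7 takes 5 to reach its cap of 5 ; 13 left.
Line 1: +13 (room for 20) → 13. Pool exhausted.
Total = 220×5 + 190×13 + 210×5 + 270×8 + 250×11 = 9530.

9530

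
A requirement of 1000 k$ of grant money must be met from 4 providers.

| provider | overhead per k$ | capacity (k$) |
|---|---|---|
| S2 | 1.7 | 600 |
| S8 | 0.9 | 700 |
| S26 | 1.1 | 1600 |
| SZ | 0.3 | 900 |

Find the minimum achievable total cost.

Cheapest first:
SZ (0.3): use full 900 → 100 k$ to go.
S8 (0.9): take the remaining 100 → done.
S26, S2: unused.
Cost = 900×0.3 + 100×0.9 = 360.

360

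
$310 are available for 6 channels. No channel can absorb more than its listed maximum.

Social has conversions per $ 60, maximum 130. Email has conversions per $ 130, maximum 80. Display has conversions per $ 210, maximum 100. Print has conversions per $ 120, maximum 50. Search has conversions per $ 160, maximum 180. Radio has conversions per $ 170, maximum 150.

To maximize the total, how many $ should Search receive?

60

Rank by conversions per $: Display 210 > Radio 170 > Search 160 > Email 130 > Print 120 > Social 60.
Display: +100 to 100 (cap) ; 210 left.
Give Radio 150 to hit its cap of 150 ; 60 left.
Search has room for 180 but only 60 remain, so it gets 60.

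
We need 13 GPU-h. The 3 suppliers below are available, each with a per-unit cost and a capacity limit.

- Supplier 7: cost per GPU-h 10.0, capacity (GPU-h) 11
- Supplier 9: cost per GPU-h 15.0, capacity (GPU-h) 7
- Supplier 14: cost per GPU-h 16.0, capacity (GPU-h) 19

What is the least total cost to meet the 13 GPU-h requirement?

140

Cheapest first:
Take 11 from Supplier 7 at 10.0 — need 2 more.
Take 2 from Supplier 9 at 15.0 to finish.
Supplier 14: unused.
Cost = 11×10.0 + 2×15.0 = 140.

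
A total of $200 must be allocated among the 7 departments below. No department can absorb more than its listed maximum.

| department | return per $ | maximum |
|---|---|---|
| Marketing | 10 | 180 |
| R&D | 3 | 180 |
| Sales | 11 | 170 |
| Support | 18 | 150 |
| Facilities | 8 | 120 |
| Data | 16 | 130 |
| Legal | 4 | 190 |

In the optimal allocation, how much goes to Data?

Order the departments by return per $: Support 18 > Data 16 > Sales 11 > Marketing 10 > Facilities 8 > Legal 4 > R&D 3.
Support: +150 to 150 (cap) → 50 left.
Only 50 left; Data takes them to reach 50.

50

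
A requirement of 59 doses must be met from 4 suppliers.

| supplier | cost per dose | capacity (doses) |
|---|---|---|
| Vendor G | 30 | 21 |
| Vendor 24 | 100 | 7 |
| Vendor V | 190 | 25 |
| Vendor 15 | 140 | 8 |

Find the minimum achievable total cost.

6820

Fill from the cheapest supplier first.
Vendor G (30): use full 21 — 38 doses to go.
Take 7 from Vendor 24 at 100 — need 31 more.
Take 8 from Vendor 15 at 140 — need 23 more.
Take 23 from Vendor V at 190 to finish.
Cost = 21×30 + 7×100 + 8×140 + 23×190 = 6820.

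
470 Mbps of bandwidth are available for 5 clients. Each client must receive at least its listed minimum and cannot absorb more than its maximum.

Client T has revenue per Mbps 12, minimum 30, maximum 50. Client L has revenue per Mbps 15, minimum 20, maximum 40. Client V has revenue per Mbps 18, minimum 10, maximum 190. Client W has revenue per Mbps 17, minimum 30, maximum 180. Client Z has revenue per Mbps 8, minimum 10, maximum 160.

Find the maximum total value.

Meeting every minimum uses 30+20+10+30+10 = 100 Mbps, leaving 370.
Order the clients by revenue per Mbps: Client V 18 > Client W 17 > Client L 15 > Client T 12 > Client Z 8.
Client V takes 180 more to reach its cap of 190 → 190 left.
Give Client W 150 more to hit its cap of 180 → 40 left.
Client L: +20 to 40 (cap) → 20 left.
Give Client T 20 more to hit its cap of 50 → 0 left.
Total = 12×50 + 15×40 + 18×190 + 17×180 + 8×10 = 7760.

7760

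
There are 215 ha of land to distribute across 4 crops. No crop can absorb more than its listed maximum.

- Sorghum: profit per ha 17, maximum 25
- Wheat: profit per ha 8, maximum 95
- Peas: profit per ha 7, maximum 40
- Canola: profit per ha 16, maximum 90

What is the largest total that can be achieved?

2660

Rank by profit per ha: Sorghum 17 > Canola 16 > Wheat 8 > Peas 7.
Sorghum takes 25 to reach its cap of 25 → 190 left.
Give Canola 90 to hit its cap of 90 → 100 left.
Give Wheat 95 to hit its cap of 95 → 5 left.
Peas has room for 40 but only 5 remain, so it gets 5.
Total = 17×25 + 8×95 + 7×5 + 16×90 = 2660.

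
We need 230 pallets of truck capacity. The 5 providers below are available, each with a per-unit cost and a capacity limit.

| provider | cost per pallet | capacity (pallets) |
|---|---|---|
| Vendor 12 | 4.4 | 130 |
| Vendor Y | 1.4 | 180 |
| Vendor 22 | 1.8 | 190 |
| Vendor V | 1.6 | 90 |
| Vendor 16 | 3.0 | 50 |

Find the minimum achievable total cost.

332

Use providers in increasing cost order.
Take 180 from Vendor Y at 1.4 — need 50 more.
Vendor V at 1.6: take 50 of its 90 — requirement met.
Vendor 22, Vendor 16, Vendor 12: unused.
Cost = 180×1.4 + 50×1.6 = 332.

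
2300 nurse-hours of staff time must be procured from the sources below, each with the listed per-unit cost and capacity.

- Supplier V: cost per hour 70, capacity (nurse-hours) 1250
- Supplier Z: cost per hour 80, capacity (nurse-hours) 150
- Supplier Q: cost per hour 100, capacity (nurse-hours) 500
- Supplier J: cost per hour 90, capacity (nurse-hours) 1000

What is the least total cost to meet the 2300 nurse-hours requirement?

Fill from the cheapest source first.
Supplier V at 70: take all 1250 nurse-hours ; 1050 still needed.
Supplier Z (80): use full 150 ; 900 nurse-hours to go.
Take 900 from Supplier J at 90 to finish.
Supplier Q: unused.
Cost = 1250×70 + 150×80 + 900×90 = 180500.

180500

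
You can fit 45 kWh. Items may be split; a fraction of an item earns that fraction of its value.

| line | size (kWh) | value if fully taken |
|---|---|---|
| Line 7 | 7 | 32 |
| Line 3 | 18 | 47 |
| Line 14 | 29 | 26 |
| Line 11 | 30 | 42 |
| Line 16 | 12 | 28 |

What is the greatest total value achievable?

Rank by value-to-size ratio: Line 7 32/7≈4.57, Line 3 47/18≈2.61, Line 16 28/12≈2.33, Line 11 42/30≈1.4, Line 14 26/29≈0.897.
All 7 kWh of Line 7 fit (value 32) → 38 remain.
Take all of Line 3 (18 kWh, value 47) → 20 kWh left.
Line 16: take in full, 12 kWh for value 28 → 8 left.
8 kWh left: a 8/30 share of Line 11 gives 42×8/30 = 11.2.
Total value = 118.2.

118.2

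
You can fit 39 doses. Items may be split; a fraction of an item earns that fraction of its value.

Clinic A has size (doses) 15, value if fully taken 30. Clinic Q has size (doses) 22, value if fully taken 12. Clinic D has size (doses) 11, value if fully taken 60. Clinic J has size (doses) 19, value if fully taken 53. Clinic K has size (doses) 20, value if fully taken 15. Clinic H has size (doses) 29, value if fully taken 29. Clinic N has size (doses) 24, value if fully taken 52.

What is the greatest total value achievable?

Rank by value-to-size ratio: Clinic D 60/11≈5.45, Clinic J 53/19≈2.79, Clinic N 52/24≈2.17, Clinic A 30/15≈2, Clinic H 29/29≈1, Clinic K 15/20≈0.75, Clinic Q 12/22≈0.545.
All 11 doses of Clinic D fit (value 60) ; 28 remain.
All 19 doses of Clinic J fit (value 53) ; 9 remain.
Fill the last 9 doses with part of Clinic N: 9/24 of it earns 19.5.
Total value = 132.5.

132.5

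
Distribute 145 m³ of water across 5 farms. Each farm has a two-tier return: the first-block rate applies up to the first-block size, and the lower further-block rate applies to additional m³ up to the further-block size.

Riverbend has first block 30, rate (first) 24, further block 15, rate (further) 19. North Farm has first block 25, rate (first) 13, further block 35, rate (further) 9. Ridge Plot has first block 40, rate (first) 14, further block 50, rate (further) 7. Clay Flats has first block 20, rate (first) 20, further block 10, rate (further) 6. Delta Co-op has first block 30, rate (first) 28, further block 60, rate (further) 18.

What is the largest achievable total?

3145

Treat each block as its own option and order by rate: Delta Co-op/T1 28 > Riverbend/T1 24 > Clay Flats/T1 20 > Riverbend/T2 19 > Delta Co-op/T2 18 > Ridge Plot/T1 14 > North Farm/T1 13 > North Farm/T2 9 > Ridge Plot/T2 7 > Clay Flats/T2 6.
Delta Co-op T1 at 28: fill all 30 ; 115 left.
Riverbend/T1 (24): +30 ; 85 left.
Fill Clay Flats T1 block (20 at 20) ; 65 left.
Riverbend/T2 (19): +15 ; 50 left.
Delta Co-op T2 at 18: only 50 left, fill 50.
Total = 28×30 + 24×30 + 20×20 + 19×15 + 18×50 = 3145.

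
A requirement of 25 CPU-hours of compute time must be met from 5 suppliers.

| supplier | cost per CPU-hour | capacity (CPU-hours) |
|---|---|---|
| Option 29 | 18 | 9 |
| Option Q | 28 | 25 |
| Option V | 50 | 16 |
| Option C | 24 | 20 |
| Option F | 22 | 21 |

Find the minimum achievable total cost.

514

Use suppliers in increasing cost order.
Option 29 at 18: take all 9 CPU-hours → 16 still needed.
Option F (22): take the remaining 16 → done.
Option C, Option Q, Option V: unused.
Cost = 9×18 + 16×22 = 514.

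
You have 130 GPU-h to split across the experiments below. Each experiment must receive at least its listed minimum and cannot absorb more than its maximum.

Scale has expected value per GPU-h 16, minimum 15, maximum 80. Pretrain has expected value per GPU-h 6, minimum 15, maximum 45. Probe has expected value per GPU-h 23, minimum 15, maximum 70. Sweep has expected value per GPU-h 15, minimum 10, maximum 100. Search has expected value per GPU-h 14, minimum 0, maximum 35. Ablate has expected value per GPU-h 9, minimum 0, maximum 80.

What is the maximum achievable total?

2410

Meeting every minimum uses 15+15+15+10+0+0 = 55 GPU-h, leaving 75.
Order the experiments by expected value per GPU-h: Probe 23 > Scale 16 > Sweep 15 > Search 14 > Ablate 9 > Pretrain 6.
Probe: +55 to 70 (cap) → 20 left.
Scale: +20 (room for 65) → 35. Pool exhausted.
Total = 16×35 + 6×15 + 23×70 + 15×10 = 2410.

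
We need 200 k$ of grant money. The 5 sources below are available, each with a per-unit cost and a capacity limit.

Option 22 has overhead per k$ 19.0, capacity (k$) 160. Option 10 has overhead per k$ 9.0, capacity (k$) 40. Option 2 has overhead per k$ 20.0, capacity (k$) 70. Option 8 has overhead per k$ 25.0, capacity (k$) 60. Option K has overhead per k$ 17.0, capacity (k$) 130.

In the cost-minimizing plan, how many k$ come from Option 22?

30

Use sources in increasing cost order.
Option 10 at 9.0: take all 40 k$ → 160 still needed.
Option K at 17.0: take all 130 k$ → 30 still needed.
Option 22 at 19.0: take 30 of its 160 → requirement met.
Option 2, Option 8: unused.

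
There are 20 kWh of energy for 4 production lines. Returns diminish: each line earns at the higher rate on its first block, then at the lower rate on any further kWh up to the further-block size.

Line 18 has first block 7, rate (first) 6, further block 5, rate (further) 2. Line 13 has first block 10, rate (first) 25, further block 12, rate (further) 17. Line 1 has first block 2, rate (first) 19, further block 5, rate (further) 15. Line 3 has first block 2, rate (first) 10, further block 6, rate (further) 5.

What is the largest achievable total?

424

Rank every tier by rate: Line 13/tier1 25 > Line 1/tier1 19 > Line 13/tier2 17 > Line 1/tier2 15 > Line 3/tier1 10 > Line 18/tier1 6 > Line 3/tier2 5 > Line 18/tier2 2.
Line 13/tier1 (25): +10 ; 10 left.
Line 1 tier1 at 19: fill all 2 ; 8 left.
Line 13/tier2: +8 of 12 at 17; pool empty.
Total = 25×10 + 19×2 + 17×8 = 424.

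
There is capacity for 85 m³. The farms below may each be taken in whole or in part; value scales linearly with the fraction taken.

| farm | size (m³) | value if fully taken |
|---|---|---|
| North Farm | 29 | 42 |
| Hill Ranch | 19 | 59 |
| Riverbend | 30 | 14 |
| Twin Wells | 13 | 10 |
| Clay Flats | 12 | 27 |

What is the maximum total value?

Best value per unit of size first: Hill Ranch 59/19≈3.11, Clay Flats 27/12≈2.25, North Farm 42/29≈1.45, Twin Wells 10/13≈0.769, Riverbend 14/30≈0.467.
Take all of Hill Ranch (19 m³, value 59) — 66 m³ left.
Clay Flats: take in full, 12 m³ for value 27 — 54 left.
All 29 m³ of North Farm fit (value 42) — 25 remain.
Twin Wells: take in full, 13 m³ for value 10 — 12 left.
12 m³ left: a 12/30 share of Riverbend gives 14×12/30 = 5.6.
Total value = 143.6.

143.6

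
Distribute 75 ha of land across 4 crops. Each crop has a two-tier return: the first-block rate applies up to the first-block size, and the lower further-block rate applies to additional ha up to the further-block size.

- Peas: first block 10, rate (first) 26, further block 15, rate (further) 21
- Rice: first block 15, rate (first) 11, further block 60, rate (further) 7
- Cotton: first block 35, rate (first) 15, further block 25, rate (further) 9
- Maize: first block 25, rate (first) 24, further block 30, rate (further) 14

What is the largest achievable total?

Order all 8 blocks by rate: Peas/tier1 26 > Maize/tier1 24 > Peas/tier2 21 > Cotton/tier1 15 > Maize/tier2 14 > Rice/tier1 11 > Cotton/tier2 9 > Rice/tier2 7.
Peas tier1 at 26: fill all 10 — 65 left.
Maize/tier1 (24): +25 — 40 left.
Fill Peas tier2 block (15 at 21) — 25 left.
25 remain; put them into Cotton tier1 at 15.
Total = 26×10 + 24×25 + 21×15 + 15×25 = 1550.

1550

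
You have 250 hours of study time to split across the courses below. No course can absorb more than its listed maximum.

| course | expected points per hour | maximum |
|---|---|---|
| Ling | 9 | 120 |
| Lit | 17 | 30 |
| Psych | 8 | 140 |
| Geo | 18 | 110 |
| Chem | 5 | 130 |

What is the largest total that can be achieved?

3480

Order the courses by expected points per hour: Geo 18 > Lit 17 > Ling 9 > Psych 8 > Chem 5.
Give Geo 110 to hit its cap of 110 ; 140 left.
Lit: +30 to 30 (cap) ; 110 left.
Ling: +110 (room for 120) → 110. Pool exhausted.
Total = 9×110 + 17×30 + 18×110 = 3480.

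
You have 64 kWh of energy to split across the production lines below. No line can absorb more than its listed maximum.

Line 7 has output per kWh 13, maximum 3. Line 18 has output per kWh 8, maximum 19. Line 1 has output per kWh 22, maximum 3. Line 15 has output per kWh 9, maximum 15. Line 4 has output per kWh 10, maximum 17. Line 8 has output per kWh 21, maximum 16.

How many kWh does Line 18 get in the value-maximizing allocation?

10

Order the production lines by output per kWh: Line 1 22 > Line 8 21 > Line 7 13 > Line 4 10 > Line 15 9 > Line 18 8.
Line 1 takes 3 to reach its cap of 3 → 61 left.
Line 8: +16 to 16 (cap) → 45 left.
Line 7: +3 to 3 (cap) → 42 left.
Give Line 4 17 to hit its cap of 17 → 25 left.
Line 15: +15 to 15 (cap) → 10 left.
Only 10 left; Line 18 takes them to reach 10.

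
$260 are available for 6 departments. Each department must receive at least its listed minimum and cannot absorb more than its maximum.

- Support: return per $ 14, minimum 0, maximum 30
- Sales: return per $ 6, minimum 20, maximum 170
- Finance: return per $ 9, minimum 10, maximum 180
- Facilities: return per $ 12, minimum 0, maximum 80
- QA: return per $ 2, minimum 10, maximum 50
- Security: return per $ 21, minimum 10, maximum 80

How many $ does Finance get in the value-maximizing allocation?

40

Meeting every minimum uses 0+20+10+0+10+10 = 50 $, leaving 210.
Rank by return per $: Security 21 > Support 14 > Facilities 12 > Finance 9 > Sales 6 > QA 2.
Security takes 70 more to reach its cap of 80 → 140 left.
Support: +30 to 30 (cap) → 110 left.
Facilities takes 80 more to reach its cap of 80 → 30 left.
Finance has room for 170 more but only 30 remain, so it gets 40.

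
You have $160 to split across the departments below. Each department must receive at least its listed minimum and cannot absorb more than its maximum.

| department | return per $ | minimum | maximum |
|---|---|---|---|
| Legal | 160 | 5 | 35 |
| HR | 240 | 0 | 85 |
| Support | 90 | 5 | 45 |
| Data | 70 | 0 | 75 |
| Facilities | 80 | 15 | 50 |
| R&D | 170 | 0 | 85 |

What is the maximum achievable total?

31350

Meeting every minimum uses 5+0+5+0+15+0 = 25 $, leaving 135.
Highest return per $ first: HR 240 > R&D 170 > Legal 160 > Support 90 > Facilities 80 > Data 70.
Give HR 85 more to hit its cap of 85 — 50 left.
R&D: +50 (room for 85) → 50. Pool exhausted.
Total = 160×5 + 240×85 + 90×5 + 80×15 + 170×50 = 31350.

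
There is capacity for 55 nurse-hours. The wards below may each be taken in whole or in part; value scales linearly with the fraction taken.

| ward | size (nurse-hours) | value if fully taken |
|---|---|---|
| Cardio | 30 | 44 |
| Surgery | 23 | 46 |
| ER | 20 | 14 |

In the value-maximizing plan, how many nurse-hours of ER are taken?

Rank by value-to-size ratio: Surgery 46/23≈2, Cardio 44/30≈1.47, ER 14/20≈0.7.
Surgery: take in full, 23 nurse-hours for value 46 → 32 left.
All 30 nurse-hours of Cardio fit (value 44) → 2 remain.
2 nurse-hours left: a 2/20 share of ER gives 14×2/20 = 1.4.

2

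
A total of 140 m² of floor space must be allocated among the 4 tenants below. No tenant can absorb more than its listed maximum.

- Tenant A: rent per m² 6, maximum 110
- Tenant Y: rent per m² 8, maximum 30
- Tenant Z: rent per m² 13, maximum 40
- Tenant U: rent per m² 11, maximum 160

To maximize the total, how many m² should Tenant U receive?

100

Order the tenants by rent per m²: Tenant Z 13 > Tenant U 11 > Tenant Y 8 > Tenant A 6.
Give Tenant Z 40 to hit its cap of 40 → 100 left.
Only 100 left; Tenant U takes them to reach 100.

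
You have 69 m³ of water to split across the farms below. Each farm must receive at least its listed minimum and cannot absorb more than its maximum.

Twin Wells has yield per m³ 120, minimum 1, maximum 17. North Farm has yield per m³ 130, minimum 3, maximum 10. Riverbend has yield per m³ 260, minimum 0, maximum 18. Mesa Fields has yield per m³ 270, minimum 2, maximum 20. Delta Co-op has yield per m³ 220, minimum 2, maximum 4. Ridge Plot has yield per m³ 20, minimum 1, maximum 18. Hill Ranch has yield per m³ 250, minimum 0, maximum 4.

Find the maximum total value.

Meeting every minimum uses 1+3+0+2+2+1+0 = 9 m³, leaving 60.
Rank by yield per m³: Mesa Fields 270 > Riverbend 260 > Hill Ranch 250 > Delta Co-op 220 > North Farm 130 > Twin Wells 120 > Ridge Plot 20.
Give Mesa Fields 18 more to hit its cap of 20 ; 42 left.
Give Riverbend 18 more to hit its cap of 18 ; 24 left.
Give Hill Ranch 4 more to hit its cap of 4 ; 20 left.
Delta Co-op: +2 to 4 (cap) ; 18 left.
North Farm takes 7 more to reach its cap of 10 ; 11 left.
Only 11 left; Twin Wells takes them to reach 12.
Total = 120×12 + 130×10 + 260×18 + 270×20 + 220×4 + 20×1 + 250×4 = 14720.

14720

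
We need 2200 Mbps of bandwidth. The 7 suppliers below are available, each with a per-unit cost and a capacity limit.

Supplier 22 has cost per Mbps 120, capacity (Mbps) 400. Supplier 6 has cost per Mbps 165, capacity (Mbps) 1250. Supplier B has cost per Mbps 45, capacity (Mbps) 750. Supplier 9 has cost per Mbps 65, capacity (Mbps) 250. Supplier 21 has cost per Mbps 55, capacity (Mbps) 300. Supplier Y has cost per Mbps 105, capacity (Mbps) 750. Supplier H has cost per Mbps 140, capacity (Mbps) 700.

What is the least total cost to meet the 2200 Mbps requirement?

Fill from the cheapest supplier first.
Take 750 from Supplier B at 45 ; need 1450 more.
Take 300 from Supplier 21 at 55 ; need 1150 more.
Supplier 9 at 65: take all 250 Mbps ; 900 still needed.
Supplier Y (105): use full 750 ; 150 Mbps to go.
Take 150 from Supplier 22 at 120 to finish.
Supplier H, Supplier 6: unused.
Cost = 750×45 + 300×55 + 250×65 + 750×105 + 150×120 = 163250.

163250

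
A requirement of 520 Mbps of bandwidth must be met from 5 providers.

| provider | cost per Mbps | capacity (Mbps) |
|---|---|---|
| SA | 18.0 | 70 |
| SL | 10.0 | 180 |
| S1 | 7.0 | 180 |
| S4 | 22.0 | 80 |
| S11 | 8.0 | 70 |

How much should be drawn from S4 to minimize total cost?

Fill from the cheapest provider first.
S1 (7.0): use full 180 — 340 Mbps to go.
S11 (8.0): use full 70 — 270 Mbps to go.
Take 180 from SL at 10.0 — need 90 more.
SA (18.0): use full 70 — 20 Mbps to go.
S4 at 22.0: take 20 of its 80 — requirement met.

20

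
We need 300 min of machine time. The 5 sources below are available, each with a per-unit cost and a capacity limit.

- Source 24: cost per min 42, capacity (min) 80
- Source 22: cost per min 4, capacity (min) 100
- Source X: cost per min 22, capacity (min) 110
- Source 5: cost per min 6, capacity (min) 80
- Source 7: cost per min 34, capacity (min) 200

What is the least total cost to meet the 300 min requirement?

3640

Use sources in increasing cost order.
Take 100 from Source 22 at 4 ; need 200 more.
Source 5 (6): use full 80 ; 120 min to go.
Take 110 from Source X at 22 ; need 10 more.
Source 7 at 34: take 10 of its 200 ; requirement met.
Source 24: unused.
Cost = 100×4 + 80×6 + 110×22 + 10×34 = 3640.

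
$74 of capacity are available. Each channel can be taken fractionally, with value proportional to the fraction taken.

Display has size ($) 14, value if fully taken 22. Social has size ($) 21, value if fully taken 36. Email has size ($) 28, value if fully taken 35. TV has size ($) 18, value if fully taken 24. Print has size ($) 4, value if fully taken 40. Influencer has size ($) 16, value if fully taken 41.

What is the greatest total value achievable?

Rank by value-to-size ratio: Print 40/4≈10, Influencer 41/16≈2.56, Social 36/21≈1.71, Display 22/14≈1.57, TV 24/18≈1.33, Email 35/28≈1.25.
Print: take in full, 4 $ for value 40 → 70 left.
Influencer: take in full, 16 $ for value 41 → 54 left.
All 21 $ of Social fit (value 36) → 33 remain.
Display: take in full, 14 $ for value 22 → 19 left.
Take all of TV (18 $, value 24) → 1 $ left.
Fill the last 1 $ with part of Email: 1/28 of it earns 1.25.
Total value = 164.25.

164.25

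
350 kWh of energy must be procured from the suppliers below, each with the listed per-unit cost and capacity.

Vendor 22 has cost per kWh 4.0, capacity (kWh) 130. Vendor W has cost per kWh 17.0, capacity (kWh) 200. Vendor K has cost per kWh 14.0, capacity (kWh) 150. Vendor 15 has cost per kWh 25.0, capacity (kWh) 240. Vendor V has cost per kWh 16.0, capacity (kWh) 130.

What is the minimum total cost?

3740

Fill from the cheapest supplier first.
Vendor 22 at 4.0: take all 130 kWh → 220 still needed.
Vendor K (14.0): use full 150 → 70 kWh to go.
Vendor V (16.0): take the remaining 70 → done.
Vendor W, Vendor 15: unused.
Cost = 130×4.0 + 150×14.0 + 70×16.0 = 3740.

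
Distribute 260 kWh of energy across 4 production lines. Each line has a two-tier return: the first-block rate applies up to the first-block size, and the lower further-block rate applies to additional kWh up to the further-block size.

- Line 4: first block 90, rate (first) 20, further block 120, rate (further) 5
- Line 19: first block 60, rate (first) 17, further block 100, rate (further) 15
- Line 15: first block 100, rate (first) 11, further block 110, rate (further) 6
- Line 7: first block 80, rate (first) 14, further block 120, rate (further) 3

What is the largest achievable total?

4460

Rank every tier by rate: Line 4/T1 20 > Line 19/T1 17 > Line 19/T2 15 > Line 7/T1 14 > Line 15/T1 11 > Line 15/T2 6 > Line 4/T2 5 > Line 7/T2 3.
Line 4/T1 (20): +90 — 170 left.
Line 19/T1 (17): +60 — 110 left.
Line 19/T2 (15): +100 — 10 left.
10 remain; put them into Line 7 T1 at 14.
Total = 20×90 + 17×60 + 15×100 + 14×10 = 4460.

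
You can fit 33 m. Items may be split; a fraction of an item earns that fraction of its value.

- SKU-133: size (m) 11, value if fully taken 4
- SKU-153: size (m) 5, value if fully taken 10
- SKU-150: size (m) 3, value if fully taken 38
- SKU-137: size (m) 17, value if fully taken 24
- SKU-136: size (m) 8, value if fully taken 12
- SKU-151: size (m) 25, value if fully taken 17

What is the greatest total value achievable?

84

Best value per unit of size first: SKU-150 38/3≈12.7, SKU-153 10/5≈2, SKU-136 12/8≈1.5, SKU-137 24/17≈1.41, SKU-151 17/25≈0.68, SKU-133 4/11≈0.364.
SKU-150: take in full, 3 m for value 38 → 30 left.
All 5 m of SKU-153 fit (value 10) → 25 remain.
SKU-136: take in full, 8 m for value 12 → 17 left.
SKU-137: take in full, 17 m for value 24 → 0 left.
Total value = 84.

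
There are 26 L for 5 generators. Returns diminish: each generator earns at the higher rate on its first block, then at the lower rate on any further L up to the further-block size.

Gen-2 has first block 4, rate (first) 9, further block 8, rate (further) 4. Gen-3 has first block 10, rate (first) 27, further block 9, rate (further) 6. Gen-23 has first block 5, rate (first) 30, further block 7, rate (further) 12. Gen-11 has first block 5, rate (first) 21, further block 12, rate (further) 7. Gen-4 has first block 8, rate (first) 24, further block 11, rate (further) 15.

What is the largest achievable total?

675

Rank every tier by rate: Gen-23/T1 30 > Gen-3/T1 27 > Gen-4/T1 24 > Gen-11/T1 21 > Gen-4/T2 15 > Gen-23/T2 12 > Gen-2/T1 9 > Gen-11/T2 7 > Gen-3/T2 6 > Gen-2/T2 4.
Gen-23/T1 (30): +5 → 21 left.
Gen-3/T1 (27): +10 → 11 left.
Fill Gen-4 T1 block (8 at 24) → 3 left.
3 remain; put them into Gen-11 T1 at 21.
Total = 30×5 + 27×10 + 24×8 + 21×3 = 675.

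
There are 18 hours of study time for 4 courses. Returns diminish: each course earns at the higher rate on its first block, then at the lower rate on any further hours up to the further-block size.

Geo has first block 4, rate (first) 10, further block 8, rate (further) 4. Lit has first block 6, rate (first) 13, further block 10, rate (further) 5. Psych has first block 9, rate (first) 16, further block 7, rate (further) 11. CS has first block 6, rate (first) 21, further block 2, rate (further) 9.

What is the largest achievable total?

309

Rank every tier by rate: CS/first 21 > Psych/first 16 > Lit/first 13 > Psych/second 11 > Geo/first 10 > CS/second 9 > Lit/second 5 > Geo/second 4.
CS first at 21: fill all 6 ; 12 left.
Fill Psych first block (9 at 16) ; 3 left.
3 remain; put them into Lit first at 13.
Total = 21×6 + 16×9 + 13×3 = 309.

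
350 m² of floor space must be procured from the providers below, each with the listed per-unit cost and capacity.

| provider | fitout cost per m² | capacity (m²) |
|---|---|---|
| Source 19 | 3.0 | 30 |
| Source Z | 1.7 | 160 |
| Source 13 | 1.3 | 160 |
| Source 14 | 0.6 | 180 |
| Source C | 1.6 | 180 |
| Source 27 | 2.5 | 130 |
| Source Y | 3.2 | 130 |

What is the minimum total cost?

332

Use providers in increasing cost order.
Take 180 from Source 14 at 0.6 — need 170 more.
Take 160 from Source 13 at 1.3 — need 10 more.
Source C at 1.6: take 10 of its 180 — requirement met.
Source Z, Source 27, Source 19, Source Y: unused.
Cost = 180×0.6 + 160×1.3 + 10×1.6 = 332.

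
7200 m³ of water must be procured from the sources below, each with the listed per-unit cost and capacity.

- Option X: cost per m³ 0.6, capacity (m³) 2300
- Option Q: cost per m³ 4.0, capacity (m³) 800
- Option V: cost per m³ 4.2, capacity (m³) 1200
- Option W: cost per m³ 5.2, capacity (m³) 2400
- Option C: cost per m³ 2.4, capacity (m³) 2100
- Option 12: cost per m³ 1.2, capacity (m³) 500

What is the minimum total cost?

Use sources in increasing cost order.
Option X at 0.6: take all 2300 m³ → 4900 still needed.
Option 12 at 1.2: take all 500 m³ → 4400 still needed.
Take 2100 from Option C at 2.4 → need 2300 more.
Option Q at 4.0: take all 800 m³ → 1500 still needed.
Option V at 4.2: take all 1200 m³ → 300 still needed.
Option W (5.2): take the remaining 300 → done.
Cost = 2300×0.6 + 500×1.2 + 2100×2.4 + 800×4.0 + 1200×4.2 + 300×5.2 = 16820.

16820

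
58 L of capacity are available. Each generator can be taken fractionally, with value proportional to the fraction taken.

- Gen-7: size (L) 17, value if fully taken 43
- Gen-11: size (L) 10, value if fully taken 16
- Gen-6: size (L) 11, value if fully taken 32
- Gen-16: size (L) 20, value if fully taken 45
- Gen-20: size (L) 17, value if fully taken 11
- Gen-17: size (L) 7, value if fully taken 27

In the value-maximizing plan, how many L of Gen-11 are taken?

Sort by value density: Gen-17 27/7≈3.86, Gen-6 32/11≈2.91, Gen-7 43/17≈2.53, Gen-16 45/20≈2.25, Gen-11 16/10≈1.6, Gen-20 11/17≈0.647.
All 7 L of Gen-17 fit (value 27) — 51 remain.
All 11 L of Gen-6 fit (value 32) — 40 remain.
Take all of Gen-7 (17 L, value 43) — 23 L left.
Gen-16: take in full, 20 L for value 45 — 3 left.
3 L left: a 3/10 share of Gen-11 gives 16×3/10 = 4.8.

3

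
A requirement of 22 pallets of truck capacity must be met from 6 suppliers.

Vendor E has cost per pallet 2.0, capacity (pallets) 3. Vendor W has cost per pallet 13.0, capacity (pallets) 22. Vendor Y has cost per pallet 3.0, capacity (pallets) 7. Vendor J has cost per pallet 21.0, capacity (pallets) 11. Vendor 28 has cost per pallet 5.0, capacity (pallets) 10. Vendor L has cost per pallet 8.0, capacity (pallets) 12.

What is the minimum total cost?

93

Cheapest first:
Vendor E at 2.0: take all 3 pallets ; 19 still needed.
Take 7 from Vendor Y at 3.0 ; need 12 more.
Take 10 from Vendor 28 at 5.0 ; need 2 more.
Vendor L at 8.0: take 2 of its 12 ; requirement met.
Vendor W, Vendor J: unused.
Cost = 3×2.0 + 7×3.0 + 10×5.0 + 2×8.0 = 93.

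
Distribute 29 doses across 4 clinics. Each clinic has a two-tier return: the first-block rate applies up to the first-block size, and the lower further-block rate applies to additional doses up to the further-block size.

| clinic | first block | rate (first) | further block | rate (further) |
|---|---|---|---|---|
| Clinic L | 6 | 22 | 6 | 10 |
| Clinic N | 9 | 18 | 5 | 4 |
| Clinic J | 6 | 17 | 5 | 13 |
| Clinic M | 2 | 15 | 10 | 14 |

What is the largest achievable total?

Order all 8 blocks by rate: Clinic L/T1 22 > Clinic N/T1 18 > Clinic J/T1 17 > Clinic M/T1 15 > Clinic M/T2 14 > Clinic J/T2 13 > Clinic L/T2 10 > Clinic N/T2 4.
Clinic L T1 at 22: fill all 6 ; 23 left.
Clinic N/T1 (18): +9 ; 14 left.
Clinic J T1 at 17: fill all 6 ; 8 left.
Fill Clinic M T1 block (2 at 15) ; 6 left.
6 remain; put them into Clinic M T2 at 14.
Total = 22×6 + 18×9 + 17×6 + 15×2 + 14×6 = 510.

510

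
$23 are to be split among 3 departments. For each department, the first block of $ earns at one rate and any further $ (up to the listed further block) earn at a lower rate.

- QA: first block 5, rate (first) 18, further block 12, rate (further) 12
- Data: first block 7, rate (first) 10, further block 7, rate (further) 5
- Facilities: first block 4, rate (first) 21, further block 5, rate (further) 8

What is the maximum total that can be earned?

Order all 6 blocks by rate: Facilities/tier1 21 > QA/tier1 18 > QA/tier2 12 > Data/tier1 10 > Facilities/tier2 8 > Data/tier2 5.
Facilities/tier1 (21): +4 — 19 left.
Fill QA tier1 block (5 at 18) — 14 left.
QA tier2 at 12: fill all 12 — 2 left.
2 remain; put them into Data tier1 at 10.
Total = 21×4 + 18×5 + 12×12 + 10×2 = 338.

338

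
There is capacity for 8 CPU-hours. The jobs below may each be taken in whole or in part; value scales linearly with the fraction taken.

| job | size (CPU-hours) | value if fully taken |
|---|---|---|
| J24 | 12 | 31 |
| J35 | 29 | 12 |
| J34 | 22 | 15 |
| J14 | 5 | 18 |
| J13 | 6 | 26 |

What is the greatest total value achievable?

33.2

Rank by value-to-size ratio: J13 26/6≈4.33, J14 18/5≈3.6, J24 31/12≈2.58, J34 15/22≈0.682, J35 12/29≈0.414.
Take all of J13 (6 CPU-hours, value 26) — 2 CPU-hours left.
Fill the last 2 CPU-hours with part of J14: 2/5 of it earns 7.2.
Total value = 33.2.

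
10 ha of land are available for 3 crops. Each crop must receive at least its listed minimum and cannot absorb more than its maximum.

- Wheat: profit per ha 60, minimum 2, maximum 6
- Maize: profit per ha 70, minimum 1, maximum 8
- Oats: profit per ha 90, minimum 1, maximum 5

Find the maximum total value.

780

Meeting every minimum uses 2+1+1 = 4 ha, leaving 6.
Order the crops by profit per ha: Oats 90 > Maize 70 > Wheat 60.
Oats takes 4 more to reach its cap of 5 — 2 left.
Maize has room for 7 more but only 2 remain, so it gets 3.
Total = 60×2 + 70×3 + 90×5 = 780.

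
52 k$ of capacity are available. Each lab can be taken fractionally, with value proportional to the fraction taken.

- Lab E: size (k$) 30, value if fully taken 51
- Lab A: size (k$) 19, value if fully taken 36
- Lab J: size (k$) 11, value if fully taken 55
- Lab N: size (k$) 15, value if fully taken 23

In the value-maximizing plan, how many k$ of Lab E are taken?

22

Rank by value-to-size ratio: Lab J 55/11≈5, Lab A 36/19≈1.89, Lab E 51/30≈1.7, Lab N 23/15≈1.53.
Lab J: take in full, 11 k$ for value 55 ; 41 left.
Take all of Lab A (19 k$, value 36) ; 22 k$ left.
Fill the last 22 k$ with part of Lab E: 22/30 of it earns 37.4.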